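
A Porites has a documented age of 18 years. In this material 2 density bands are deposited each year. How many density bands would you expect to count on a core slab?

36 density bands

With 2 density bands per year, 18 years would produce 18 × 2 = 36 density bands.
So 36 density bands should be present.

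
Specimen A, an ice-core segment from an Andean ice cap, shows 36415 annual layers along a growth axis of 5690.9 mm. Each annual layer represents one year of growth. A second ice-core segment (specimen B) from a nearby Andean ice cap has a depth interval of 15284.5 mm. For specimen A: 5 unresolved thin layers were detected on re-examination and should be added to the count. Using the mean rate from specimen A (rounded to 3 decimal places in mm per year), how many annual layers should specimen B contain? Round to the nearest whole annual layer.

Specimen A: adjusted count: 36415 + 5 = 36420 annual layers.
A: 5690.9 mm over 36420 years gives 5690.9 / 36420 ≈ 0.156 mm/year.
B spans 15284.5 / 0.156 = 97977.56 years ≈ 97978 annual layers.

97978 annual layers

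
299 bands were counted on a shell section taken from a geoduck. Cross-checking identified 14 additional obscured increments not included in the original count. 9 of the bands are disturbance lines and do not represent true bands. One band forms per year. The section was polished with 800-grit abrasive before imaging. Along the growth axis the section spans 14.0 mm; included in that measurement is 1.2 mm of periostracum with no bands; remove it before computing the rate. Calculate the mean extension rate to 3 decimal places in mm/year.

After corrections the count is 299 − 9 + 14 = 304 bands.
Removing the 1.2 mm offcut leaves 14.0 − 1.2 = 12.8 mm.
Mean rate = 12.8 mm / 304 years ≈ 0.042 mm/year.

0.042 mm/year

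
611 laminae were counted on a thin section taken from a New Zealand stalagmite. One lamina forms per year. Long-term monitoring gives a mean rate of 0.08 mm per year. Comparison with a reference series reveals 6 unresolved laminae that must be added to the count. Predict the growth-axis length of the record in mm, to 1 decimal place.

49.4 mm

Adjusted count: 611 + 6 = 617 laminae.
Length ≈ 0.08 × 617 = 49.4 mm.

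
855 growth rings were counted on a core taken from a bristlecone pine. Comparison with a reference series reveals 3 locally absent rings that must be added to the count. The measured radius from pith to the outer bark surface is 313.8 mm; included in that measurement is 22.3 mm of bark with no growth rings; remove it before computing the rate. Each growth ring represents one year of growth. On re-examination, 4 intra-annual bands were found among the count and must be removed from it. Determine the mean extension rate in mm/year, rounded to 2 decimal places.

After corrections the count is 855 − 4 + 3 = 854 growth rings.
The growth record spans 313.8 − 22.3 = 291.5 mm.
Extension rate ≈ 291.5 / 854 = 0.34 mm/year.

0.34 mm/year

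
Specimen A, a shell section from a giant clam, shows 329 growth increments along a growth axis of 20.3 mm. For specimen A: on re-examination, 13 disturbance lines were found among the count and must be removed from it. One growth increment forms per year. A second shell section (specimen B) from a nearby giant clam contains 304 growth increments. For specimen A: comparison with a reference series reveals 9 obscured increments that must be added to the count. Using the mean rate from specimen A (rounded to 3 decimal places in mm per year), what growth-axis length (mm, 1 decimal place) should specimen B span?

18.8 mm

Specimen A: correcting the raw count gives 329 − 13 + 9 = 325 true growth increments.
A: Extension rate ≈ 20.3 / 325 = 0.062 mm per year.
For B, 0.062 mm/year × 304 years = 18.8 mm.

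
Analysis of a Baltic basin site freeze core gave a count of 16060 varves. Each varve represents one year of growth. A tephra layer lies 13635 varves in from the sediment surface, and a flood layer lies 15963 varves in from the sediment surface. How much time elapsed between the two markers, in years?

2328 yr

The two markers are separated by 15963 − 13635 = 2328 varves.
That is 2328 years at one varve per year.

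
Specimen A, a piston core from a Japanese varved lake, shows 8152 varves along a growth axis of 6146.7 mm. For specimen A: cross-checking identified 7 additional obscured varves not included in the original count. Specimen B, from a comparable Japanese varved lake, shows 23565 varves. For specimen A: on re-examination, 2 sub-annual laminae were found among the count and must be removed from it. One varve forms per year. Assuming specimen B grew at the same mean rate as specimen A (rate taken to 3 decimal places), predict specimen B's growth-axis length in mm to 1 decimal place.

17768.0 mm

Specimen A: adjusted count: 8152 − 2 + 7 = 8157 varves.
A: Extension rate ≈ 6146.7 / 8157 = 0.754 mm/yr.
For B, 0.754 mm/year × 23565 years = 17768.0 mm.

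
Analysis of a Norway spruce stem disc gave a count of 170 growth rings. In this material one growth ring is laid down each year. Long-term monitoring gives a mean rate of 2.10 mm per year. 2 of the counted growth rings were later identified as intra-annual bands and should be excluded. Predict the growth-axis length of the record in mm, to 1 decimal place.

352.8 mm

Adjusted count: 170 − 2 = 168 growth rings.
168 years at 2.10 mm/year gives 2.10 × 168 = 352.8 mm.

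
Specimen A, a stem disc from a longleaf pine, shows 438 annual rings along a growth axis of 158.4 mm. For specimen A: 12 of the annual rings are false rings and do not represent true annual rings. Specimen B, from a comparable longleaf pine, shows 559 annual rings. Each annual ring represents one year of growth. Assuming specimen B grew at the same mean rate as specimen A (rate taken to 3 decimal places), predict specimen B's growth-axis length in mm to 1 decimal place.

Specimen A: adjusted count: 438 − 12 = 426 annual rings.
A: Extension rate ≈ 158.4 / 426 = 0.372 mm/year.
Length of B = 0.372 × 559 = 207.9 mm.

207.9 mm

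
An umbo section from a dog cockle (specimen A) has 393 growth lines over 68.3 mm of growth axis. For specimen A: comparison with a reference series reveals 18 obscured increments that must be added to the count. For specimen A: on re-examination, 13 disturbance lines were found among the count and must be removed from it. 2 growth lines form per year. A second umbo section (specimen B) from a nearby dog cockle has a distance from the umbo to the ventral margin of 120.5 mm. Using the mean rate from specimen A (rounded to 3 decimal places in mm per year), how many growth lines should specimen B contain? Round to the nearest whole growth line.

Specimen A: true growth line count = 393 − 13 + 18 = 398.
Specimen A: dividing by 2 growth lines per year: 398 / 2 = 199 years.
A: Extension rate ≈ 68.3 / 199 = 0.343 mm/year.
Specimen B: 120.5 mm / 0.343 mm per year = 351.31 years; at 2 growth lines per year that is 351.31 × 2 ≈ 703 growth lines.

703 growth lines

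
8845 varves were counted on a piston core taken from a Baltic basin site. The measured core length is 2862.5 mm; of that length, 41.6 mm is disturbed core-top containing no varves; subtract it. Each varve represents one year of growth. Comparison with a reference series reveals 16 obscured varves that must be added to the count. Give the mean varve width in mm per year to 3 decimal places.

Adjusted count: 8845 + 16 = 8861 varves.
Net length = 2862.5 − 41.6 = 2820.9 mm.
Mean rate = 2820.9 mm / 8861 years ≈ 0.318 mm per year.

0.318 mm per year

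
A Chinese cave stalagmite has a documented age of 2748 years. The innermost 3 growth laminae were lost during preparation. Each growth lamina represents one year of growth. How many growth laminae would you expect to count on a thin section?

2745 growth laminae

At one growth lamina per year, 2748 years correspond to 2748 growth laminae.
Subtracting the 3 growth laminae not captured gives 2748 − 3 = 2745 growth laminae in the record.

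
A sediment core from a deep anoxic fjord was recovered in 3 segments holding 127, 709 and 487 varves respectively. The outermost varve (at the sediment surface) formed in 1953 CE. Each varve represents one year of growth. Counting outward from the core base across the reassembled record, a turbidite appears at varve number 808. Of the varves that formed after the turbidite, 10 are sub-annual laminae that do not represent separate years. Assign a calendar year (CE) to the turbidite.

1448 CE

Total varves = 127 + 709 + 487 = 1323.
1323 − 808 = 515 varves lie beyond the turbidite toward the sediment surface.
Removing the 10 false varves leaves 515 − 10 = 505 true varves beyond the turbidite.
Counting back 505 years from 1953 CE places the turbidite in 1953 − 505 = 1448 CE.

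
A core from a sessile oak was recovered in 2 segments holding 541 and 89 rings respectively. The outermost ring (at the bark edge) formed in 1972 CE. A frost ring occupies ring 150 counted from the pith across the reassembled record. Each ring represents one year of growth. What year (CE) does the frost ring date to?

1492 CE

Total rings = 541 + 89 = 630.
630 − 150 = 480 rings lie beyond the frost ring toward the bark edge.
1972 − 480 = 1492 CE.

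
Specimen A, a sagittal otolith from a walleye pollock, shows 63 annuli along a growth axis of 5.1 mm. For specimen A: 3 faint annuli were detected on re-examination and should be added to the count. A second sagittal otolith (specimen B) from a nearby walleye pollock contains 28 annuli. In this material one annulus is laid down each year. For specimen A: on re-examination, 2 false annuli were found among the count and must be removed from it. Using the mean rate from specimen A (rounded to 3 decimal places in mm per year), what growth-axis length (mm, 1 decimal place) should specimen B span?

Specimen A: after corrections the count is 63 − 2 + 3 = 64 annuli.
A: 5.1 mm over 64 years gives 5.1 / 64 ≈ 0.080 mm/year.
Length of B = 0.080 × 28 = 2.2 mm.

2.2 mm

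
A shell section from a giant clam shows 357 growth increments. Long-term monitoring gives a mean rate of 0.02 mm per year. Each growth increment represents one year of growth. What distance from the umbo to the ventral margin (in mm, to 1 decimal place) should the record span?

7.1 mm

The record spans 357 years at 0.02 mm per year.
Length ≈ 0.02 × 357 = 7.1 mm.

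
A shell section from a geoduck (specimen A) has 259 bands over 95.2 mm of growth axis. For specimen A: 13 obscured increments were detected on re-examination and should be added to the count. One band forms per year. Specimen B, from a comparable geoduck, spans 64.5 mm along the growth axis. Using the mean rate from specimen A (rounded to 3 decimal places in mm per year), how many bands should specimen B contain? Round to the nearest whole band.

Specimen A: after corrections the count is 259 + 13 = 272 bands.
A: Extension rate ≈ 95.2 / 272 = 0.350 mm/year.
For B, 64.5 / 0.350 = 184.29 years ≈ 184 bands.

184 bands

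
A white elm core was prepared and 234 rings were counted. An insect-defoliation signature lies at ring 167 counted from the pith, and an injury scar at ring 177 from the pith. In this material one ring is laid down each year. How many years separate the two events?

177 − 167 = 10 rings lie between the two events.
One ring per year makes the interval 10 years.

10 years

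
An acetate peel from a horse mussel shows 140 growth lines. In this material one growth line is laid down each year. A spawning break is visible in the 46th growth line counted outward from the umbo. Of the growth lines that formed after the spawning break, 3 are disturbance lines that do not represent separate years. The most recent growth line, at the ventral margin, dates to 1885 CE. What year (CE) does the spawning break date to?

140 − 46 = 94 growth lines lie beyond the spawning break toward the ventral margin.
Removing the 3 false growth lines leaves 94 − 3 = 91 true growth lines beyond the spawning break.
The growth line at the ventral margin is 1885 CE, so the spawning break dates to 1885 − 91 = 1794 CE.

1794 CE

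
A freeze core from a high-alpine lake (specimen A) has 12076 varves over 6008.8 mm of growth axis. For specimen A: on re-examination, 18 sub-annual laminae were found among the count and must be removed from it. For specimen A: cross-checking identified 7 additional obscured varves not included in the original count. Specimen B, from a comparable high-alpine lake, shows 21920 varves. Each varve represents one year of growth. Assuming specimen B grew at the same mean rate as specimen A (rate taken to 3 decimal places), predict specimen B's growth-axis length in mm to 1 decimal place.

Specimen A: adjusted count: 12076 − 18 + 7 = 12065 varves.
A: 6008.8 mm over 12065 years gives 6008.8 / 12065 ≈ 0.498 mm/year.
Length of B = 0.498 × 21920 = 10916.2 mm.

10916.2 mm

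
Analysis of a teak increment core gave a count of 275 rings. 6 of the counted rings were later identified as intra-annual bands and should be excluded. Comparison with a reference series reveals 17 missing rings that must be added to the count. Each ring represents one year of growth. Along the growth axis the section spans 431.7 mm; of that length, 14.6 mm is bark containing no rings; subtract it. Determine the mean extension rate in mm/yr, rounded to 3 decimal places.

Correcting the raw count gives 275 − 6 + 17 = 286 true rings.
The growth record spans 431.7 − 14.6 = 417.1 mm.
417.1 mm over 286 years gives 417.1 / 286 ≈ 1.458 mm/yr.

1.458 mm/yr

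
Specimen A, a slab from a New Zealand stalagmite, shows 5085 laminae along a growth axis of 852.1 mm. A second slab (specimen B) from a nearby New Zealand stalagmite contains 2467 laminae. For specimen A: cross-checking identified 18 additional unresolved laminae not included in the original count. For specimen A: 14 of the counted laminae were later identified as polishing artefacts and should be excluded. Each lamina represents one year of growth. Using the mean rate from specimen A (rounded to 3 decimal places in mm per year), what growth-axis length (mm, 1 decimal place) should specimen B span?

Specimen A: true lamina count = 5085 − 14 + 18 = 5089.
A: 852.1 mm over 5089 years gives 852.1 / 5089 ≈ 0.167 mm/year.
For B, 0.167 mm/year × 2467 years = 412.0 mm.

412.0 mm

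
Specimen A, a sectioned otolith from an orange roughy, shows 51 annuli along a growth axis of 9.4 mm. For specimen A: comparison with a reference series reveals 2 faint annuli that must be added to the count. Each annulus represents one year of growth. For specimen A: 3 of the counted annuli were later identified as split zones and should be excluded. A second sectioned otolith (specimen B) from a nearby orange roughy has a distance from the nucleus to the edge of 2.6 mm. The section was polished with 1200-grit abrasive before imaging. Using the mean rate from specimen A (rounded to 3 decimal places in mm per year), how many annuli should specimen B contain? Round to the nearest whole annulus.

14 annuli

Specimen A: correcting the raw count gives 51 − 3 + 2 = 50 true annuli.
A: Mean rate = 9.4 mm / 50 years ≈ 0.188 mm/year.
B spans 2.6 / 0.188 = 13.83 years ≈ 14 annuli.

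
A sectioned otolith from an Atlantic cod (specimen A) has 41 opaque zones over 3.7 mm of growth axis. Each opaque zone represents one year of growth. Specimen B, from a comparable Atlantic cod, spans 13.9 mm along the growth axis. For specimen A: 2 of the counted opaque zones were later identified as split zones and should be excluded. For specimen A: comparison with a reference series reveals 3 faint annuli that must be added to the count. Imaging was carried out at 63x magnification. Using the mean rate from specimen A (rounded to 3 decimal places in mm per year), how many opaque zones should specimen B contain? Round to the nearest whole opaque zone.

Specimen A: adjusted count: 41 − 2 + 3 = 42 opaque zones.
A: Mean rate = 3.7 mm / 42 years ≈ 0.088 mm per year.
Specimen B: 13.9 mm / 0.088 mm per year = 157.95 years ≈ 158 opaque zones.

158 opaque zones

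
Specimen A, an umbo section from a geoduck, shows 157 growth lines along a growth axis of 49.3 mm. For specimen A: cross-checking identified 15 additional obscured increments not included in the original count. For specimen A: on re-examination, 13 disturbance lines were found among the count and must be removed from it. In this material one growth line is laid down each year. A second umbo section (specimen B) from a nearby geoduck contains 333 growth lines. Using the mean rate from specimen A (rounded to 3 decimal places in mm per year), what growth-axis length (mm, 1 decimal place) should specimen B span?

103.2 mm

Specimen A: adjusted count: 157 − 13 + 15 = 159 growth lines.
A: Mean rate = 49.3 mm / 159 years ≈ 0.310 mm per year.
B's length ≈ 0.310 × 333 = 103.2 mm.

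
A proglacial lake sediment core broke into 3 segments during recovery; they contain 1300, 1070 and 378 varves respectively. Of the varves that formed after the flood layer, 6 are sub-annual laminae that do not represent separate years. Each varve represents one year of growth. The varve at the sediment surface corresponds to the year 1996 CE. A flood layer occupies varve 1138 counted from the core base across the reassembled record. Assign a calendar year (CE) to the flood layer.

392 CE

Total varves = 1300 + 1070 + 378 = 2748.
The flood layer sits at varve 1138 from the core base, so 2748 − 1138 = 1610 varves formed after it.
Excluding 6 false varves: 1610 − 6 = 1604.
1996 − 1604 = 392 CE.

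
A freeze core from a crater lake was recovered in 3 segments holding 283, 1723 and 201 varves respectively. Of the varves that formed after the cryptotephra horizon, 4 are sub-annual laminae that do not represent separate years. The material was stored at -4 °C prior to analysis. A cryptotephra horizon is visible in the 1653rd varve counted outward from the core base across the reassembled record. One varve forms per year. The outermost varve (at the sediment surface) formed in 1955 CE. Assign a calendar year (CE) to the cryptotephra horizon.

Total varves = 283 + 1723 + 201 = 2207.
The cryptotephra horizon sits at varve 1653 from the core base, so 2207 − 1653 = 554 varves formed after it.
554 − 4 false = 550 true varves after the cryptotephra horizon.
1955 − 550 = 1405 CE.

1405 CE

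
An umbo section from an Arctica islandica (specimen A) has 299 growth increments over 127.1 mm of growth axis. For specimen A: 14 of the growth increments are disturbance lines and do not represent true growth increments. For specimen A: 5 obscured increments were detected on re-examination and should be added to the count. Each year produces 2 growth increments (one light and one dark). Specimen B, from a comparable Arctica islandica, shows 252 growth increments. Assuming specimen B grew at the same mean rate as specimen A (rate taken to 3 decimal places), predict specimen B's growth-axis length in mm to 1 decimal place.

110.5 mm

Specimen A: correcting the raw count gives 299 − 14 + 5 = 290 true growth increments.
Specimen A: 290 growth increments at 2 per year is 290 / 2 = 145 years.
A: Extension rate ≈ 127.1 / 145 = 0.877 mm per year.
Specimen B: 252 growth increments at 2 per year is 252 / 2 = 126 years. For B, 0.877 mm/year × 126 years = 110.5 mm.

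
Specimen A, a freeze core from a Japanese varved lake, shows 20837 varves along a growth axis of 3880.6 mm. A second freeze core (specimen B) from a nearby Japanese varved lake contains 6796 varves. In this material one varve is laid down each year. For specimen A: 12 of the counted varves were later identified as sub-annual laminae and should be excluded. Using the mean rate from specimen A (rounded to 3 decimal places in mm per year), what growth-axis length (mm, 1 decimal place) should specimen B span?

1264.1 mm

Specimen A: true varve count = 20837 − 12 = 20825.
A: Mean rate = 3880.6 mm / 20825 years ≈ 0.186 mm per year.
B's length ≈ 0.186 × 6796 = 1264.1 mm.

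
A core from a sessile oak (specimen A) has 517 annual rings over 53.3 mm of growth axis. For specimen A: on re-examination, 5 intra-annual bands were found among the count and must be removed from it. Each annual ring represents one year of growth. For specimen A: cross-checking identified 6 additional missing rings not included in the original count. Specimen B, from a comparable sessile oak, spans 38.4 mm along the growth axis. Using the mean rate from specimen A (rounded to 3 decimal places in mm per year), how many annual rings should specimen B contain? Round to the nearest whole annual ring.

373 annual rings

Specimen A: after corrections the count is 517 − 5 + 6 = 518 annual rings.
A: Extension rate ≈ 53.3 / 518 = 0.103 mm per year.
B spans 38.4 / 0.103 = 372.82 years ≈ 373 annual rings.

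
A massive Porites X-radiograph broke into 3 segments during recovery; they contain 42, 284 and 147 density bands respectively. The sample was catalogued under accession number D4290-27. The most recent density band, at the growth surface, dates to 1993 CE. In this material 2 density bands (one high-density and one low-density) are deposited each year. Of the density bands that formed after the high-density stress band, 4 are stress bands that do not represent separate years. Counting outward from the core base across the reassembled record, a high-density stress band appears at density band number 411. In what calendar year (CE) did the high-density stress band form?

Total density bands = 42 + 284 + 147 = 473.
473 − 411 = 62 density bands lie beyond the high-density stress band toward the growth surface.
62 − 4 false = 58 true density bands after the high-density stress band.
With 2 density bands per year, 58 / 2 = 29 years.
The density band at the growth surface is 1993 CE, so the high-density stress band dates to 1993 − 29 = 1964 CE.

1964 CE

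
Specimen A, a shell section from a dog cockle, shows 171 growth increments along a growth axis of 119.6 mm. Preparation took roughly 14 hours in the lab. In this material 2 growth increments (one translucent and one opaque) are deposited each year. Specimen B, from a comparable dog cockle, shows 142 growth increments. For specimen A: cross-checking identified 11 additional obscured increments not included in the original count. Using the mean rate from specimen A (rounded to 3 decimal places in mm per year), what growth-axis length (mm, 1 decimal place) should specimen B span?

93.3 mm

Specimen A: adjusted count: 171 + 11 = 182 growth increments.
Specimen A: with 2 growth increments per year, 182 / 2 = 91 years.
A: Mean rate = 119.6 mm / 91 years ≈ 1.314 mm per year.
Specimen B: 142 growth increments at 2 per year is 142 / 2 = 71 years. For B, 1.314 mm/year × 71 years = 93.3 mm.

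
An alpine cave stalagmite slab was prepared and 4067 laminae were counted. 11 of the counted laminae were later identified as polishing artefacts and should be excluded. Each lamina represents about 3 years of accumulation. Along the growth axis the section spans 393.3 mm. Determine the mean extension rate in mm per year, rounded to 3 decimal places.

True lamina count = 4067 − 11 = 4056.
4056 laminae at 3 years each span 4056 × 3 = 12168 years.
Extension rate ≈ 393.3 / 12168 = 0.032 mm per year.

0.032 mm per year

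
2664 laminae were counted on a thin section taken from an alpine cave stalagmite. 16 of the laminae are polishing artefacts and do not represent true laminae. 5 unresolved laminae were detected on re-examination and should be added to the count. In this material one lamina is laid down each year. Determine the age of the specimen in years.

2653 years

True lamina count = 2664 − 16 + 5 = 2653.
With a one-to-one lamina periodicity this is 2653 years.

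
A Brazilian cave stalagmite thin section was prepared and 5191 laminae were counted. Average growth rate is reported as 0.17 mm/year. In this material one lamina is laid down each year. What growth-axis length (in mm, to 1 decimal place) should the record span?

882.5 mm

The record spans 5191 years at 0.17 mm per year.
5191 years at 0.17 mm/year gives 0.17 × 5191 = 882.5 mm.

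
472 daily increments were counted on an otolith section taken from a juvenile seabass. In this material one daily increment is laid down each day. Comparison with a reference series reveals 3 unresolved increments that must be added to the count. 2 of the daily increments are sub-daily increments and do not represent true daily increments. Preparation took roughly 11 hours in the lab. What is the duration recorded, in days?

After corrections the count is 472 − 2 + 3 = 473 daily increments.
One daily increment per day makes the duration 473 days.

473 d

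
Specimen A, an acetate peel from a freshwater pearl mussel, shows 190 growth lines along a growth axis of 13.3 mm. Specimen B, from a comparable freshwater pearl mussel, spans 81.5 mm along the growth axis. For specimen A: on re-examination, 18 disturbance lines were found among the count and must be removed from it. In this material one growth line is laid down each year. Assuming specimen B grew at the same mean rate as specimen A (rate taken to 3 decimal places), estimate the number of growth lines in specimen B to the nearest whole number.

Specimen A: after corrections the count is 190 − 18 = 172 growth lines.
A: 13.3 mm over 172 years gives 13.3 / 172 ≈ 0.077 mm/year.
B spans 81.5 / 0.077 = 1058.44 years ≈ 1058 growth lines.

1058 growth lines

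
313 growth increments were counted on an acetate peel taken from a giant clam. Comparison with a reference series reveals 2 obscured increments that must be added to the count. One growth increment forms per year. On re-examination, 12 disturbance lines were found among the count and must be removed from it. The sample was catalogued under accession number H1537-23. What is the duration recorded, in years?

True growth increment count = 313 − 12 + 2 = 303.
With a one-to-one growth increment periodicity this is 303 years.

303 yr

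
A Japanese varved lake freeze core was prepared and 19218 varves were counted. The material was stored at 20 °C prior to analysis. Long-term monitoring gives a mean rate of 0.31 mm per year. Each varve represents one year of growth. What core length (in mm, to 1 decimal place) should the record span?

19218 years of growth are recorded.
19218 years at 0.31 mm/year gives 0.31 × 19218 = 5957.6 mm.

5957.6 mm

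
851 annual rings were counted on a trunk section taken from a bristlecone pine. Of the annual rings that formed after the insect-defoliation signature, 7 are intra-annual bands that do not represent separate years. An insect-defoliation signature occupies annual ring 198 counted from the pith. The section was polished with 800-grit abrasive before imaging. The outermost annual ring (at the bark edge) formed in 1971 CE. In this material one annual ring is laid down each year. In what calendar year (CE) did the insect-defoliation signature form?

The insect-defoliation signature sits at annual ring 198 from the pith, so 851 − 198 = 653 annual rings formed after it.
Excluding 7 false annual rings: 653 − 7 = 646.
The annual ring at the bark edge is 1971 CE, so the insect-defoliation signature dates to 1971 − 646 = 1325 CE.

1325 CE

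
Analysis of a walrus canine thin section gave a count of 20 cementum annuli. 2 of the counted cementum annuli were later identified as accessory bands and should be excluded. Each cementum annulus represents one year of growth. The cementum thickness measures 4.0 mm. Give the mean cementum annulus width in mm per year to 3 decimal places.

0.222 mm per year

Adjusted count: 20 − 2 = 18 cementum annuli.
Mean rate = 4.0 mm / 18 years ≈ 0.222 mm per year.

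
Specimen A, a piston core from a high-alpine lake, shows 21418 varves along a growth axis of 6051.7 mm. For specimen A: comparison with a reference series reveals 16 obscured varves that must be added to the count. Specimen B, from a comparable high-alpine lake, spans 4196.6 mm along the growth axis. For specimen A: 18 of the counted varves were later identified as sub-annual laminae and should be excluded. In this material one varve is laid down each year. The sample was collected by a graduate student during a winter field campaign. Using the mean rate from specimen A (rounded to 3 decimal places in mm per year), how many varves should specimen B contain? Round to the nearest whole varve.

14829 varves

Specimen A: after corrections the count is 21418 − 18 + 16 = 21416 varves.
A: Mean rate = 6051.7 mm / 21416 years ≈ 0.283 mm per year.
B spans 4196.6 / 0.283 = 14828.98 years ≈ 14829 varves.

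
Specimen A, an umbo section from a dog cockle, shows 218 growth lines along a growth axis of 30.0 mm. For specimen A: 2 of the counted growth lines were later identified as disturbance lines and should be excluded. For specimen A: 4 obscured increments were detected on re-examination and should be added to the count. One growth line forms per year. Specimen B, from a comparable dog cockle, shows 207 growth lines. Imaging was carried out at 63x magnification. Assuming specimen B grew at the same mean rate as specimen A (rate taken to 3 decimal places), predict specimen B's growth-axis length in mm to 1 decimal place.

28.2 mm

Specimen A: true growth line count = 218 − 2 + 4 = 220.
A: Extension rate ≈ 30.0 / 220 = 0.136 mm/yr.
B's length ≈ 0.136 × 207 = 28.2 mm.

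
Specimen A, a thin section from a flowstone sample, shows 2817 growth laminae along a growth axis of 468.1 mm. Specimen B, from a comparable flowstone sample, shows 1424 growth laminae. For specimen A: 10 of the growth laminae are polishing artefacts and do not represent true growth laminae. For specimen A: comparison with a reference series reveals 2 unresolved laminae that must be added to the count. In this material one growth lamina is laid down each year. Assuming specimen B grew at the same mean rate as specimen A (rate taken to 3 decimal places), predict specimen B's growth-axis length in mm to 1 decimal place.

237.8 mm

Specimen A: after corrections the count is 2817 − 10 + 2 = 2809 growth laminae.
A: Extension rate ≈ 468.1 / 2809 = 0.167 mm/year.
B's length ≈ 0.167 × 1424 = 237.8 mm.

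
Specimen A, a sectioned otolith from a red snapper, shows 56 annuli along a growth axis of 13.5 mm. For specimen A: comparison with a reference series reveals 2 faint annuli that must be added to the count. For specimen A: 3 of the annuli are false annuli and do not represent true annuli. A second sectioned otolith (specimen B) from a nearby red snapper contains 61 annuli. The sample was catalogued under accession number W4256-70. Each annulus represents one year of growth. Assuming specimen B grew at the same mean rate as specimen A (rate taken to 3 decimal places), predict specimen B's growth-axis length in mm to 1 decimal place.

14.9 mm

Specimen A: true annulus count = 56 − 3 + 2 = 55.
A: 13.5 mm over 55 years gives 13.5 / 55 ≈ 0.245 mm/year.
Length of B = 0.245 × 61 = 14.9 mm.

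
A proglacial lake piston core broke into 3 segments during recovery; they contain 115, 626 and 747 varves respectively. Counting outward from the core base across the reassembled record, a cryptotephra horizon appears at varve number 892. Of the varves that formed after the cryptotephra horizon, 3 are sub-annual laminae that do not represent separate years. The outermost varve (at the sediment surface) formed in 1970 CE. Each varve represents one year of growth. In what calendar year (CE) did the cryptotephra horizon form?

Total varves = 115 + 626 + 747 = 1488.
The cryptotephra horizon sits at varve 892 from the core base, so 1488 − 892 = 596 varves formed after it.
Removing the 3 false varves leaves 596 − 3 = 593 true varves beyond the cryptotephra horizon.
1970 − 593 = 1377 CE.

1377 CE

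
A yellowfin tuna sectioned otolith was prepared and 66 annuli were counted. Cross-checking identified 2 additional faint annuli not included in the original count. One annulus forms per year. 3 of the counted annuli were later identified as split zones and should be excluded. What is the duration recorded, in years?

After corrections the count is 66 − 3 + 2 = 65 annuli.
At one annulus per year, that is 65 years.

65 years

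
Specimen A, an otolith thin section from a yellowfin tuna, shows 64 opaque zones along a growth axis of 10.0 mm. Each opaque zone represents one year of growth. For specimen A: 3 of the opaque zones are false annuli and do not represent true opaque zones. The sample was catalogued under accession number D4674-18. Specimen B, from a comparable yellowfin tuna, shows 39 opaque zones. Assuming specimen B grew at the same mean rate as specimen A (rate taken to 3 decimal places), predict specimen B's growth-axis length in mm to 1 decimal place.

Specimen A: after corrections the count is 64 − 3 = 61 opaque zones.
A: Mean rate = 10.0 mm / 61 years ≈ 0.164 mm per year.
B's length ≈ 0.164 × 39 = 6.4 mm.

6.4 mm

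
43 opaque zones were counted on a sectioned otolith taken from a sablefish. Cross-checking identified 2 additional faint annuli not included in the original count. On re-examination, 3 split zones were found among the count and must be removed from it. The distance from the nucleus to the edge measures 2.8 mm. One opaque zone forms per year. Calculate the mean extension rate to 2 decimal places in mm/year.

Correcting the raw count gives 43 − 3 + 2 = 42 true opaque zones.
Mean rate = 2.8 mm / 42 years ≈ 0.07 mm/year.

0.07 mm/year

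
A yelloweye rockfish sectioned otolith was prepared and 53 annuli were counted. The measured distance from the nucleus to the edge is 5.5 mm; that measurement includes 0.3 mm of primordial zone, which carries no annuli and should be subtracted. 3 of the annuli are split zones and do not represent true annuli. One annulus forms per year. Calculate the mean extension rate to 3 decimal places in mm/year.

0.104 mm/year

After corrections the count is 53 − 3 = 50 annuli.
Removing the 0.3 mm offcut leaves 5.5 − 0.3 = 5.2 mm.
Mean rate = 5.2 mm / 50 years ≈ 0.104 mm/year.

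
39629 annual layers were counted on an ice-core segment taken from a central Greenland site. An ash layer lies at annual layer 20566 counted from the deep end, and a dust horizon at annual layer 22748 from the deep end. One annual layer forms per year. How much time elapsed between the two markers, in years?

2182 yr

22748 − 20566 = 2182 annual layers lie between the two events.
One annual layer per year makes the interval 2182 years.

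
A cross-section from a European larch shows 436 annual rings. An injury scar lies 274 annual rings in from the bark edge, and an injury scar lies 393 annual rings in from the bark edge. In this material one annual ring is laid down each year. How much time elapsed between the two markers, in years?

119 yr

The two markers are separated by 393 − 274 = 119 annual rings.
One annual ring per year makes the interval 119 years.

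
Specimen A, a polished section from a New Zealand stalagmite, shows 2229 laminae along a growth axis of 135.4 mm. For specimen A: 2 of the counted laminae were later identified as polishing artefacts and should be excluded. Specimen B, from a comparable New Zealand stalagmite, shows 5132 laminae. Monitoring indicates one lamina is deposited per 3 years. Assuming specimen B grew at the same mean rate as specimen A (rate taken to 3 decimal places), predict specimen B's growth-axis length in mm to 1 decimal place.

Specimen A: adjusted count: 2229 − 2 = 2227 laminae.
Specimen A: 2227 laminae at 3 years each span 2227 × 3 = 6681 years.
A: 135.4 mm over 6681 years gives 135.4 / 6681 ≈ 0.020 mm/year.
Specimen B: multiplying by 3 years per lamina: 5132 × 3 = 15396 years. B's length ≈ 0.020 × 15396 = 307.9 mm.

307.9 mm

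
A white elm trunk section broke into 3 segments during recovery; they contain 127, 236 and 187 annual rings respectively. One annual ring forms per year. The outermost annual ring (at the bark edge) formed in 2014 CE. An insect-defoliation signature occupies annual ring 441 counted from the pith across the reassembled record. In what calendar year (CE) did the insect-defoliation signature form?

Total annual rings = 127 + 236 + 187 = 550.
Between annual ring 441 and the bark edge there are 550 − 441 = 109 annual rings.
2014 − 109 = 1905 CE.

1905 CE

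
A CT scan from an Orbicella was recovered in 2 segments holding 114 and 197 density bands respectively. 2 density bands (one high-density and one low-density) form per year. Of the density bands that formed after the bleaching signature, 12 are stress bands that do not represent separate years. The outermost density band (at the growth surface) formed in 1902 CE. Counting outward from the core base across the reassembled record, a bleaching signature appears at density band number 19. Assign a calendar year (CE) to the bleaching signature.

Total density bands = 114 + 197 = 311.
The bleaching signature sits at density band 19 from the core base, so 311 − 19 = 292 density bands formed after it.
292 − 12 false = 280 true density bands after the bleaching signature.
Dividing by 2 density bands per year: 280 / 2 = 140 years.
Counting back 140 years from 1902 CE places the bleaching signature in 1902 − 140 = 1762 CE.

1762 CE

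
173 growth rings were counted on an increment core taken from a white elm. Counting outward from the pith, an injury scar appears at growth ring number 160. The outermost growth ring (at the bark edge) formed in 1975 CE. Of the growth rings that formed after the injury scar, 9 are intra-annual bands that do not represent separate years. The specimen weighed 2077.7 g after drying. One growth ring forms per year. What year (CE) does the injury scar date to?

173 − 160 = 13 growth rings lie beyond the injury scar toward the bark edge.
Removing the 9 false growth rings leaves 13 − 9 = 4 true growth rings beyond the injury scar.
The growth ring at the bark edge is 1975 CE, so the injury scar dates to 1975 − 4 = 1971 CE.

1971 CE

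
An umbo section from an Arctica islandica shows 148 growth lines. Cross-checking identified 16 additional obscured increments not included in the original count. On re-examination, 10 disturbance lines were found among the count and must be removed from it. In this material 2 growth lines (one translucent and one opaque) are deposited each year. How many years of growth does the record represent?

77 years

Correcting the raw count gives 148 − 10 + 16 = 154 true growth lines.
Dividing by 2 growth lines per year: 154 / 2 = 77 years.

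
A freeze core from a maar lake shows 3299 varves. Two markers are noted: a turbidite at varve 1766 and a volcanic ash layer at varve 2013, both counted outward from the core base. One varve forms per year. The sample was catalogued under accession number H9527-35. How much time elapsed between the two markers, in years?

Separation: 2013 − 1766 = 247 varves.
One varve per year makes the interval 247 years.

247 years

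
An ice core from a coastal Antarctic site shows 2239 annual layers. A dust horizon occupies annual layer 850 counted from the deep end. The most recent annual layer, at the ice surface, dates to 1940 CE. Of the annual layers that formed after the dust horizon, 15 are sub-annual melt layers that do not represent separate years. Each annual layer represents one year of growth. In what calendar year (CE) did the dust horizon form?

566 CE

Between annual layer 850 and the ice surface there are 2239 − 850 = 1389 annual layers.
Excluding 15 false annual layers: 1389 − 15 = 1374.
1940 − 1374 = 566 CE.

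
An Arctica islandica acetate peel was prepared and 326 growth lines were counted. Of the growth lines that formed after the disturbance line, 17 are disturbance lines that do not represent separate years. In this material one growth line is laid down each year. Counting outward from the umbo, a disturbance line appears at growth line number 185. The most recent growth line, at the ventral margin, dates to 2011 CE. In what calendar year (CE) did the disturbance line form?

Between growth line 185 and the ventral margin there are 326 − 185 = 141 growth lines.
141 − 17 false = 124 true growth lines after the disturbance line.
The growth line at the ventral margin is 2011 CE, so the disturbance line dates to 2011 − 124 = 1887 CE.

1887 CE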